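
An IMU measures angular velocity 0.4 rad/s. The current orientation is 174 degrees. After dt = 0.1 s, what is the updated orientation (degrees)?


delta_theta = w * dt = 0.4 * 0.1 = 0.04 rad
= 2.2918 deg
theta_new = 174 + 2.2918 = 176.2918 deg


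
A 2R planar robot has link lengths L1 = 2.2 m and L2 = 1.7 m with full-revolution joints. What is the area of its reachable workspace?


r_max = L1 + L2 = 3.9 m
r_min = |L1 - L2| = 0.5 m
Area = pi*(r_max^2 - r_min^2)
= pi*(15.21 - 0.25)
= pi * 14.96
= 46.9982 m^2


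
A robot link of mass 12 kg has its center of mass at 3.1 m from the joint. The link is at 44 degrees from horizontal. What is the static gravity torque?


tau = m*g*L*cos(angle)
= 12 * 9.81 * 3.1 * cos(44 deg)
= 12 * 9.81 * 3.1 * 0.7193
= 262.5101 Nm


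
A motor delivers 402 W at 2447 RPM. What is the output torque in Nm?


omega = 2447 * 2*pi/60 = 256.2492 rad/s
tau = P / omega = 402 / 256.2492
= 1.5688 Nm


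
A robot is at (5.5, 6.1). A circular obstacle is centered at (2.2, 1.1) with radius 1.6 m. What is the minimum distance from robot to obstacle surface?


center_dist = sqrt((5.5-2.2)^2 + (6.1-1.1)^2)
= sqrt(10.89 + 25.0)
= 5.9908
min_dist = center_dist - radius = 5.9908 - 1.6 = 4.3908 m


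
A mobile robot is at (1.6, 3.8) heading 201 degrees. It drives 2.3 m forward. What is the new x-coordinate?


x_new = x0 + d*cos(theta)
= 1.6 + 2.3*cos(201)
= 1.6 + -2.1472
= -0.5472


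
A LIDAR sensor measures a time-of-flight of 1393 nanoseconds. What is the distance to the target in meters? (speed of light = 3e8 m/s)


tof = 1393 ns = 1.393e-06 s
dist = c * tof / 2
= 3e8 * 1.393e-06 / 2
= 208.95 m


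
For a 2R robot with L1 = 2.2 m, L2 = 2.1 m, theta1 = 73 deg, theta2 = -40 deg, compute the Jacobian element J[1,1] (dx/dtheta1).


J[1,1] = -L1*sin(t1) - L2*sin(t1+t2)
= -2.2*sin(73) - 2.1*sin(33)
= -3.2476


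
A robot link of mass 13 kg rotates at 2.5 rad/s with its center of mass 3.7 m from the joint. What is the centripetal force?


F = m * omega^2 * r
= 13 * 2.5^2 * 3.7
= 13 * 6.25 * 3.7
= 300.625 N


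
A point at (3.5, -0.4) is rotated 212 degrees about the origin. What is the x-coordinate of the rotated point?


x' = x*cos(theta) - y*sin(theta)
cos(212 deg) = -0.848, sin(212 deg) = -0.5299
x' = 3.5 * -0.848 - -0.4 * -0.5299
= -2.9682 - 0.212
= -3.1801


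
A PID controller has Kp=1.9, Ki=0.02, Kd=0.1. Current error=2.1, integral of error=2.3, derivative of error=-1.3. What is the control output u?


u = Kp*e + Ki*int(e) + Kd*de/dt
= 1.9*2.1 + 0.02*2.3 + 0.1*(-1.3)
= 3.99 + 0.046 + -0.13
= 3.906


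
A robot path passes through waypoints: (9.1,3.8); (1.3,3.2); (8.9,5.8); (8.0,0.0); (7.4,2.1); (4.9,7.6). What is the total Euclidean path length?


Segment lengths:
  seg1 = sqrt((-7.8)^2 + (-0.6)^2) = 7.823
  seg2 = sqrt((7.6)^2 + (2.6)^2) = 8.0324
  seg3 = sqrt((-0.9)^2 + (-5.8)^2) = 5.8694
  seg4 = sqrt((-0.6)^2 + (2.1)^2) = 2.184
  seg5 = sqrt((-2.5)^2 + (5.5)^2) = 6.0415
Total = 29.9504


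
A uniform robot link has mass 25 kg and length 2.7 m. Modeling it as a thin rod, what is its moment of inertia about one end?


I = (1/3) * m * L^2
= (1/3) * 25 * 2.7^2
= 0.333333 * 25 * 7.29
= 60.75 kg*m^2


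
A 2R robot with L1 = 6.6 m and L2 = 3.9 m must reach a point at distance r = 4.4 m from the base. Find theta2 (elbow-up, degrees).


cos(theta2) = (r^2 - L1^2 - L2^2) / (2*L1*L2)
cos(theta2) = (19.36 - 43.56 - 15.21) / 51.48
cos(theta2) = -0.76554
theta2 = 139.9551 degrees


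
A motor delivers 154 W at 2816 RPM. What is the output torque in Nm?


omega = 2816 * 2*pi/60 = 294.8908 rad/s
tau = P / omega = 154 / 294.8908
= 0.5222 Nm


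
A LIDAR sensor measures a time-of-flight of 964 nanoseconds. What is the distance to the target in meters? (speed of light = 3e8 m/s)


tof = 964 ns = 9.64e-07 s
dist = c * tof / 2
= 3e8 * 9.64e-07 / 2
= 144.6 m


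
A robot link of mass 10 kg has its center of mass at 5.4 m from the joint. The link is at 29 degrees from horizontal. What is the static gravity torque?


tau = m*g*L*cos(angle)
= 10 * 9.81 * 5.4 * cos(29 deg)
= 10 * 9.81 * 5.4 * 0.8746
= 463.321 Nm


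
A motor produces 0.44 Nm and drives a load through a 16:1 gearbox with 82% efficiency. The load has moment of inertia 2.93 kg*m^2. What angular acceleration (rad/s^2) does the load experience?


tau_out = tau_motor * N * eta
= 0.44 * 16 * 0.82 = 5.7728 Nm
alpha = tau_out / I = 5.7728 / 2.93
= 1.9702 rad/s^2


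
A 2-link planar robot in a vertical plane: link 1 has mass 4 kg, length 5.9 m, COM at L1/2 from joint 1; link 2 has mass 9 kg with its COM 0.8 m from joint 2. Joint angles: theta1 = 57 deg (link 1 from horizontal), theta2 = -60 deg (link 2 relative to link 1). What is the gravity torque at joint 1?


Horizontal distance from joint 1 to link-1 COM:
  x_c1 = (L1/2)*cos(t1) = 2.95 * 0.5446 = 1.6067 m
Horizontal distance from joint 1 to link-2 COM:
  x_c2 = L1*cos(t1) + Lc2*cos(t1+t2)
       = 5.9*0.5446 + 0.8*0.9986 = 4.0123 m
tau1 = m1*g*x_c1 + m2*g*x_c2
     = 4*9.81*1.6067 + 9*9.81*4.0123
     = 63.0463 + 354.2437
     = 417.29 Nm


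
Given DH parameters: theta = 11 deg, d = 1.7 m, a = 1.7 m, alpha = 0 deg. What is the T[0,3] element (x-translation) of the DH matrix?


T[0,3] = a * cos(theta)
= 1.7 * cos(11 deg)
= 1.7 * 0.9816
= 1.6688


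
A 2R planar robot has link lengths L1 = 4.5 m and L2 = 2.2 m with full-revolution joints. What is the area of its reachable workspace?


r_max = L1 + L2 = 6.7 m
r_min = |L1 - L2| = 2.3 m
Area = pi*(r_max^2 - r_min^2)
= pi*(44.89 - 5.29)
= pi * 39.6
= 124.4071 m^2


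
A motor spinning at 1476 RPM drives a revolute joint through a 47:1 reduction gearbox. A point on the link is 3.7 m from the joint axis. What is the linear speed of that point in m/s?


omega_motor = 1476 * 2*pi/60 = 154.5664 rad/s
omega_joint = omega_motor / 47 = 3.2886 rad/s
v = omega_joint * r = 3.2886 * 3.7
= 12.168 m/s


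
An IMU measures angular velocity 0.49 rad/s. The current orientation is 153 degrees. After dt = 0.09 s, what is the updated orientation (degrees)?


delta_theta = w * dt = 0.49 * 0.09 = 0.0441 rad
= 2.5267 deg
theta_new = 153 + 2.5267 = 155.5267 deg


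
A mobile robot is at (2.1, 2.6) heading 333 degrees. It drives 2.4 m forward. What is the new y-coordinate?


y_new = y0 + d*sin(theta)
= 2.6 + 2.4*sin(333)
= 2.6 + -1.0896
= 1.5104


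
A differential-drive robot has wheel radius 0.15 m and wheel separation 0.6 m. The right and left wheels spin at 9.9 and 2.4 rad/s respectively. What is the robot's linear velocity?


vR = r*wR = 0.15*9.9 = 1.485 m/s
vL = r*wL = 0.15*2.4 = 0.36 m/s
v = (vR+vL)/2 = 0.9225 m/s
omega = (vR-vL)/L = 1.875 rad/s
linear velocity = 0.9225 m/s


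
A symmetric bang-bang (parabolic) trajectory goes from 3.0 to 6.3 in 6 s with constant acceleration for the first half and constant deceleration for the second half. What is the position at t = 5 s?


Symmetric rest-to-rest: each phase covers (pf-p0)/2 in time T/2. 0.5*a*(T/2)^2 = (pf-p0)/2 => a = 4*(pf-p0)/T^2
a = 4*(6.3-3.0)/6^2 = 0.3667
t = 5 is in the deceleration phase (t > T/2).
p = pf - 0.5*a*(T-t)^2 = 6.3 - 0.5*0.3667*1^2
= 6.1167


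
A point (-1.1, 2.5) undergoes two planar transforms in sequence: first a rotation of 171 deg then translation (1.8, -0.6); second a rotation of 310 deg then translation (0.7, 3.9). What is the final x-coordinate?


After transform 1:
x1 = cos(171)*-1.1 - sin(171)*2.5 + 1.8 = 2.4954
y1 = sin(171)*-1.1 + cos(171)*2.5 + -0.6 = -3.2413
After transform 2:
x2 = cos(310)*2.4954 - sin(310)*-3.2413 + 0.7
= -0.179


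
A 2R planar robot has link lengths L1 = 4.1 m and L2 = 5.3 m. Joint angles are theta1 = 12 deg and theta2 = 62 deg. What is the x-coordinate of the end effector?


Convert angles to radians: theta1 = 0.2094, theta2 = 1.0821
x = L1*cos(theta1) + L2*cos(theta1+theta2)
x = 4.0104 + 1.4609
x = 5.4713


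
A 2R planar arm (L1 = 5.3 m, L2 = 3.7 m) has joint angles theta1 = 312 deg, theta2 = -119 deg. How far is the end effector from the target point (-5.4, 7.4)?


End effector via forward kinematics:
x = L1*cos(t1) + L2*cos(t1+t2) = -0.0588
y = L1*sin(t1) + L2*sin(t1+t2) = -4.771
Distance to target:
d = sqrt((-5.4 - -0.0588)^2 + (7.4 - -4.771)^2)
= sqrt(28.5287 + 148.1329)
= 13.2914 m


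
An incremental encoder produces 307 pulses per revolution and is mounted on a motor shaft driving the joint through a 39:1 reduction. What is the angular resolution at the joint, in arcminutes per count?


counts per rev = 307
effective counts at joint = 307 * 39 = 11973
resolution = 360*60 / 11973
= 1.8041 arcmin/count


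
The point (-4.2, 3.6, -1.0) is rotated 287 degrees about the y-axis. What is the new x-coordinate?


Rotation about y-axis: x' = x*cos(theta) + z*sin(theta)
= -4.2 * 0.2924 + -1.0 * -0.9563
= -0.2717


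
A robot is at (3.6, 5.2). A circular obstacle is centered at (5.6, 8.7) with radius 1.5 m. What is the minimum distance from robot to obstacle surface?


center_dist = sqrt((3.6-5.6)^2 + (5.2-8.7)^2)
= sqrt(4.0 + 12.25)
= 4.0311
min_dist = center_dist - radius = 4.0311 - 1.5 = 2.5311 m


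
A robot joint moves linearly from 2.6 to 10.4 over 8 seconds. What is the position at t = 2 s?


s = t/T = 2/8 = 0.25
p(t) = p0 + (pf-p0)*s
= 2.6 + (10.4 - 2.6) * 0.25
= 4.55


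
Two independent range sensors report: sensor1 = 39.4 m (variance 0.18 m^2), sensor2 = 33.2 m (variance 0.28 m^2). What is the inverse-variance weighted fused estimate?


w1 = (1/var1) / (1/var1 + 1/var2)
   = 5.5556 / (5.5556 + 3.5714) = 0.6087
w2 = 1 - w1 = 0.3913
fused = w1*s1 + w2*s2 = 23.9826 + 12.9913
= 36.9739 m


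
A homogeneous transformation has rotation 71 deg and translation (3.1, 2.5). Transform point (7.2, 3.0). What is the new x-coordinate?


x' = cos(theta)*px - sin(theta)*py + tx
= 0.3256*7.2 - 0.9455*3.0 + 3.1
= 2.6075


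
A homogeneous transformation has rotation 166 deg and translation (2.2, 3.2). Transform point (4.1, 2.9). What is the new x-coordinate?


x' = cos(theta)*px - sin(theta)*py + tx
= -0.9703*4.1 - 0.2419*2.9 + 2.2
= -2.4798


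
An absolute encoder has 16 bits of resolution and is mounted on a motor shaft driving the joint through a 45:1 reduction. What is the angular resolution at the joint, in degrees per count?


counts = 2^16 = 65536
effective counts at joint = 65536 * 45 = 2949120
resolution = 360 / 2949120
= 1.2207e-04 deg/count


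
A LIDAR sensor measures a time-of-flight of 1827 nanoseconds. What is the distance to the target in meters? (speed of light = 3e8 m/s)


tof = 1827 ns = 1.827e-06 s
dist = c * tof / 2
= 3e8 * 1.827e-06 / 2
= 274.05 m


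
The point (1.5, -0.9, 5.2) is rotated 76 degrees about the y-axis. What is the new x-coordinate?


Rotation about y-axis: x' = x*cos(theta) + z*sin(theta)
= 1.5 * 0.2419 + 5.2 * 0.9703
= 5.4084


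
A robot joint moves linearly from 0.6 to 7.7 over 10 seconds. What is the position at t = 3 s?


s = t/T = 3/10 = 0.3
p(t) = p0 + (pf-p0)*s
= 0.6 + (7.7 - 0.6) * 0.3
= 2.73


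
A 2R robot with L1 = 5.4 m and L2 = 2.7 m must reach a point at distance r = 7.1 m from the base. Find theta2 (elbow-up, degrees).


cos(theta2) = (r^2 - L1^2 - L2^2) / (2*L1*L2)
cos(theta2) = (50.41 - 29.16 - 7.29) / 29.16
cos(theta2) = 0.478738
theta2 = 61.397 degrees


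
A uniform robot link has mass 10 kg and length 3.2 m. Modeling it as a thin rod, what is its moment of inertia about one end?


I = (1/3) * m * L^2
= (1/3) * 10 * 3.2^2
= 0.333333 * 10 * 10.24
= 34.1333 kg*m^2


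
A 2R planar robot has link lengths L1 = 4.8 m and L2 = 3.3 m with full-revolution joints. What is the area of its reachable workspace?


r_max = L1 + L2 = 8.1 m
r_min = |L1 - L2| = 1.5 m
Area = pi*(r_max^2 - r_min^2)
= pi*(65.61 - 2.25)
= pi * 63.36
= 199.0513 m^2


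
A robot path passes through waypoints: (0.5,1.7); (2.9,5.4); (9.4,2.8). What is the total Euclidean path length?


Segment lengths:
  seg1 = sqrt((2.4)^2 + (3.7)^2) = 4.4102
  seg2 = sqrt((6.5)^2 + (-2.6)^2) = 7.0007
Total = 11.4109


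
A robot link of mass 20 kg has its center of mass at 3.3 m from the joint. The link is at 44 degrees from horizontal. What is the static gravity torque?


tau = m*g*L*cos(angle)
= 20 * 9.81 * 3.3 * cos(44 deg)
= 20 * 9.81 * 3.3 * 0.7193
= 465.7437 Nm


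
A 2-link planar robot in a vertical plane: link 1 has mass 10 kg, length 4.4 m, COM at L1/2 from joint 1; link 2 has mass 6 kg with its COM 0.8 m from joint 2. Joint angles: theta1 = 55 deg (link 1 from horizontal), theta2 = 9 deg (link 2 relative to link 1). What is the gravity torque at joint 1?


Horizontal distance from joint 1 to link-1 COM:
  x_c1 = (L1/2)*cos(t1) = 2.2 * 0.5736 = 1.2619 m
Horizontal distance from joint 1 to link-2 COM:
  x_c2 = L1*cos(t1) + Lc2*cos(t1+t2)
       = 4.4*0.5736 + 0.8*0.4384 = 2.8744 m
tau1 = m1*g*x_c1 + m2*g*x_c2
     = 10*9.81*1.2619 + 6*9.81*2.8744
     = 123.7893 + 169.1891
     = 292.9784 Nm


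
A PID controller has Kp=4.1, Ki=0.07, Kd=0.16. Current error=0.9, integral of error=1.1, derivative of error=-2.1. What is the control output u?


u = Kp*e + Ki*int(e) + Kd*de/dt
= 4.1*0.9 + 0.07*1.1 + 0.16*(-2.1)
= 3.69 + 0.077 + -0.336
= 3.431


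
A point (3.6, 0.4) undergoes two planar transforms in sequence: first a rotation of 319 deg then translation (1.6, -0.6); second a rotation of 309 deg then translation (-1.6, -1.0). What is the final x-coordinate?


After transform 1:
x1 = cos(319)*3.6 - sin(319)*0.4 + 1.6 = 4.5794
y1 = sin(319)*3.6 + cos(319)*0.4 + -0.6 = -2.6599
After transform 2:
x2 = cos(309)*4.5794 - sin(309)*-2.6599 + -1.6
= -0.7853


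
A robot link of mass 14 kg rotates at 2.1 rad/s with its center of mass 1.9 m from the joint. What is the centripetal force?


F = m * omega^2 * r
= 14 * 2.1^2 * 1.9
= 14 * 4.41 * 1.9
= 117.306 N


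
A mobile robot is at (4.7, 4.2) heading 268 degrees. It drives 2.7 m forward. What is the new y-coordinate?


y_new = y0 + d*sin(theta)
= 4.2 + 2.7*sin(268)
= 4.2 + -2.6984
= 1.5016


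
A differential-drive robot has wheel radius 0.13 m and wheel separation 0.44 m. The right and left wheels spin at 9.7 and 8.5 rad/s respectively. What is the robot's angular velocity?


vR = r*wR = 0.13*9.7 = 1.261 m/s
vL = r*wL = 0.13*8.5 = 1.105 m/s
v = (vR+vL)/2 = 1.183 m/s
omega = (vR-vL)/L = 0.3545 rad/s
angular velocity = 0.3545 rad/s


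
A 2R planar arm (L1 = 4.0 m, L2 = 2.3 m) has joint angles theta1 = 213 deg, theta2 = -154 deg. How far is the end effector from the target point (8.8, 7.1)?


End effector via forward kinematics:
x = L1*cos(t1) + L2*cos(t1+t2) = -2.1701
y = L1*sin(t1) + L2*sin(t1+t2) = -0.2071
Distance to target:
d = sqrt((8.8 - -2.1701)^2 + (7.1 - -0.2071)^2)
= sqrt(120.343 + 53.3933)
= 13.1809 m


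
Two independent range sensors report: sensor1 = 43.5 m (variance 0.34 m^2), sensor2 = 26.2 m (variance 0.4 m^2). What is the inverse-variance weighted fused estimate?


w1 = (1/var1) / (1/var1 + 1/var2)
   = 2.9412 / (2.9412 + 2.5) = 0.5405
w2 = 1 - w1 = 0.4595
fused = w1*s1 + w2*s2 = 23.5135 + 12.0378
= 35.5514 m


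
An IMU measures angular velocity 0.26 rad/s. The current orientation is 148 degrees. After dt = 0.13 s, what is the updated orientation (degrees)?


delta_theta = w * dt = 0.26 * 0.13 = 0.0338 rad
= 1.9366 deg
theta_new = 148 + 1.9366 = 149.9366 deg


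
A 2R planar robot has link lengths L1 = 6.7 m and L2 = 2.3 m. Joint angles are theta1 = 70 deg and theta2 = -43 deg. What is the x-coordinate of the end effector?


Convert angles to radians: theta1 = 1.2217, theta2 = -0.7505
x = L1*cos(theta1) + L2*cos(theta1+theta2)
x = 2.2915 + 2.0493
x = 4.3408


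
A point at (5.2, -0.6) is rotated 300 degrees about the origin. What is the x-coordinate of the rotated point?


x' = x*cos(theta) - y*sin(theta)
cos(300 deg) = 0.5, sin(300 deg) = -0.866
x' = 5.2 * 0.5 - -0.6 * -0.866
= 2.6 - 0.5196
= 2.0804


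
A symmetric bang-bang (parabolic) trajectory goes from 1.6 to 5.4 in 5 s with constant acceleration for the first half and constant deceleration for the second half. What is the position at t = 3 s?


Symmetric rest-to-rest: each phase covers (pf-p0)/2 in time T/2. 0.5*a*(T/2)^2 = (pf-p0)/2 => a = 4*(pf-p0)/T^2
a = 4*(5.4-1.6)/5^2 = 0.608
t = 3 is in the deceleration phase (t > T/2).
p = pf - 0.5*a*(T-t)^2 = 5.4 - 0.5*0.608*2^2
= 4.184


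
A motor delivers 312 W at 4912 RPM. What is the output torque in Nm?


omega = 4912 * 2*pi/60 = 514.3834 rad/s
tau = P / omega = 312 / 514.3834
= 0.6066 Nm


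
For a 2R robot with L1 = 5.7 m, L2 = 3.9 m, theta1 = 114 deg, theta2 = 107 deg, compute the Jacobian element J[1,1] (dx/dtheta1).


J[1,1] = -L1*sin(t1) - L2*sin(t1+t2)
= -5.7*sin(114) - 3.9*sin(221)
= -2.6486


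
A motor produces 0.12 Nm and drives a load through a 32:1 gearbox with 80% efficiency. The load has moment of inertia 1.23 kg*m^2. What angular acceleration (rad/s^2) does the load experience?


tau_out = tau_motor * N * eta
= 0.12 * 32 * 0.8 = 3.072 Nm
alpha = tau_out / I = 3.072 / 1.23
= 2.4976 rad/s^2


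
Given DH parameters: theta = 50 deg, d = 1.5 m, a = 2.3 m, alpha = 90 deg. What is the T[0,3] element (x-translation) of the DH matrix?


T[0,3] = a * cos(theta)
= 2.3 * cos(50 deg)
= 2.3 * 0.6428
= 1.4784


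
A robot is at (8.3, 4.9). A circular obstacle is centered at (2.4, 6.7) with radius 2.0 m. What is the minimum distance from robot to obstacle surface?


center_dist = sqrt((8.3-2.4)^2 + (4.9-6.7)^2)
= sqrt(34.81 + 3.24)
= 6.1685
min_dist = center_dist - radius = 6.1685 - 2.0 = 4.1685 m


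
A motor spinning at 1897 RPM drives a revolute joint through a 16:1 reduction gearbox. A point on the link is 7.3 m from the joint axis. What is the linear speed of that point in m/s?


omega_motor = 1897 * 2*pi/60 = 198.6534 rad/s
omega_joint = omega_motor / 16 = 12.4158 rad/s
v = omega_joint * r = 12.4158 * 7.3
= 90.6356 m/s


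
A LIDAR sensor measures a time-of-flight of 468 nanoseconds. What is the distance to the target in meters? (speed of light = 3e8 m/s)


tof = 468 ns = 4.68e-07 s
dist = c * tof / 2
= 3e8 * 4.68e-07 / 2
= 70.2 m


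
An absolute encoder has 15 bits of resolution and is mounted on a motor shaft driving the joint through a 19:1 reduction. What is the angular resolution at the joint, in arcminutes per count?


counts = 2^15 = 32768
effective counts at joint = 32768 * 19 = 622592
resolution = 360*60 / 622592
= 0.0347 arcmin/count


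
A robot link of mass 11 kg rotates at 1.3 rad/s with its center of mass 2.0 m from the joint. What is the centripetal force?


F = m * omega^2 * r
= 11 * 1.3^2 * 2.0
= 11 * 1.69 * 2.0
= 37.18 N


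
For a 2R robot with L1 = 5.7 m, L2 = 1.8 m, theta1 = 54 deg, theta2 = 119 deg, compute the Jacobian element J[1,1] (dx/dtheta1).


J[1,1] = -L1*sin(t1) - L2*sin(t1+t2)
= -5.7*sin(54) - 1.8*sin(173)
= -4.8308


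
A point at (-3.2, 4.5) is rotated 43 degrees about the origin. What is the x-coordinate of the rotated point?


x' = x*cos(theta) - y*sin(theta)
cos(43 deg) = 0.7314, sin(43 deg) = 0.682
x' = -3.2 * 0.7314 - 4.5 * 0.682
= -2.3403 - 3.069
= -5.4093


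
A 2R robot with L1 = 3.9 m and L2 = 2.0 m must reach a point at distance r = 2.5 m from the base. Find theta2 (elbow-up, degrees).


cos(theta2) = (r^2 - L1^2 - L2^2) / (2*L1*L2)
cos(theta2) = (6.25 - 15.21 - 4.0) / 15.6
cos(theta2) = -0.830769
theta2 = 146.1778 degrees


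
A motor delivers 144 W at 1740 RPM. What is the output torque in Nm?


omega = 1740 * 2*pi/60 = 182.2124 rad/s
tau = P / omega = 144 / 182.2124
= 0.7903 Nm


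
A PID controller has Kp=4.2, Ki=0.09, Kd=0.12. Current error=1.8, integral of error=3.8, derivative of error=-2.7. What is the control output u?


u = Kp*e + Ki*int(e) + Kd*de/dt
= 4.2*1.8 + 0.09*3.8 + 0.12*(-2.7)
= 7.56 + 0.342 + -0.324
= 7.578


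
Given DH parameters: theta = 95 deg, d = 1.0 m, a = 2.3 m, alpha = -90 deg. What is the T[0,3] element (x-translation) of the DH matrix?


T[0,3] = a * cos(theta)
= 2.3 * cos(95 deg)
= 2.3 * -0.0872
= -0.2005


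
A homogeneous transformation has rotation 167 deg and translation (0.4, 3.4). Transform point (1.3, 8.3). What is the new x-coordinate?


x' = cos(theta)*px - sin(theta)*py + tx
= -0.9744*1.3 - 0.225*8.3 + 0.4
= -2.7338


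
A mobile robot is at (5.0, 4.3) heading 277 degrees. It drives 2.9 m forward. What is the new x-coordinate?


x_new = x0 + d*cos(theta)
= 5.0 + 2.9*cos(277)
= 5.0 + 0.3534
= 5.3534


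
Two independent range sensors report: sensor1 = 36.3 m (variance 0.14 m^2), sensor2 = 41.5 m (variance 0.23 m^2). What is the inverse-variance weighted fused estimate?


w1 = (1/var1) / (1/var1 + 1/var2)
   = 7.1429 / (7.1429 + 4.3478) = 0.6216
w2 = 1 - w1 = 0.3784
fused = w1*s1 + w2*s2 = 22.5649 + 15.7027
= 38.2676 m


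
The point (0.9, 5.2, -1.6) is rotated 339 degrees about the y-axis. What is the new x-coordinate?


Rotation about y-axis: x' = x*cos(theta) + z*sin(theta)
= 0.9 * 0.9336 + -1.6 * -0.3584
= 1.4136


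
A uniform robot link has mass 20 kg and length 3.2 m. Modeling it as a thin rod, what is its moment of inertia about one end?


I = (1/3) * m * L^2
= (1/3) * 20 * 3.2^2
= 0.333333 * 20 * 10.24
= 68.2667 kg*m^2


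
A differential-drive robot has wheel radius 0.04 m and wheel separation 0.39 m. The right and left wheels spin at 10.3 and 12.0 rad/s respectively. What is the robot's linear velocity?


vR = r*wR = 0.04*10.3 = 0.412 m/s
vL = r*wL = 0.04*12.0 = 0.48 m/s
v = (vR+vL)/2 = 0.446 m/s
omega = (vR-vL)/L = -0.1744 rad/s
linear velocity = 0.446 m/s


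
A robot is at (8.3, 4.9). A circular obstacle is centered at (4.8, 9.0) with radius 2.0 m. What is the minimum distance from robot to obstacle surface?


center_dist = sqrt((8.3-4.8)^2 + (4.9-9.0)^2)
= sqrt(12.25 + 16.81)
= 5.3907
min_dist = center_dist - radius = 5.3907 - 2.0 = 3.3907 m


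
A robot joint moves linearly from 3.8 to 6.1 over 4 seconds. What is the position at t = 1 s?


s = t/T = 1/4 = 0.25
p(t) = p0 + (pf-p0)*s
= 3.8 + (6.1 - 3.8) * 0.25
= 4.375


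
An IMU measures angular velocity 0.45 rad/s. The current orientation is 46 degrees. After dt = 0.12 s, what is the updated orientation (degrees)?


delta_theta = w * dt = 0.45 * 0.12 = 0.054 rad
= 3.094 deg
theta_new = 46 + 3.094 = 49.094 deg


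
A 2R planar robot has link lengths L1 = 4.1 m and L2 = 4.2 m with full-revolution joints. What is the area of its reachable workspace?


r_max = L1 + L2 = 8.3 m
r_min = |L1 - L2| = 0.1 m
Area = pi*(r_max^2 - r_min^2)
= pi*(68.89 - 0.01)
= pi * 68.88
= 216.3929 m^2


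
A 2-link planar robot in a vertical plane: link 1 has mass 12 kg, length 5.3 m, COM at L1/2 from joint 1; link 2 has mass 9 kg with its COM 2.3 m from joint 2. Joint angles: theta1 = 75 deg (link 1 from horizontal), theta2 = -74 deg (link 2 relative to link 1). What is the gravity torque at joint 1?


Horizontal distance from joint 1 to link-1 COM:
  x_c1 = (L1/2)*cos(t1) = 2.65 * 0.2588 = 0.6859 m
Horizontal distance from joint 1 to link-2 COM:
  x_c2 = L1*cos(t1) + Lc2*cos(t1+t2)
       = 5.3*0.2588 + 2.3*0.9998 = 3.6714 m
tau1 = m1*g*x_c1 + m2*g*x_c2
     = 12*9.81*0.6859 + 9*9.81*3.6714
     = 80.7407 + 324.1471
     = 404.8878 Nm


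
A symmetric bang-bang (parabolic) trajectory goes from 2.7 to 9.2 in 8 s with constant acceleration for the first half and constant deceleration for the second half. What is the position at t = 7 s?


Symmetric rest-to-rest: each phase covers (pf-p0)/2 in time T/2. 0.5*a*(T/2)^2 = (pf-p0)/2 => a = 4*(pf-p0)/T^2
a = 4*(9.2-2.7)/8^2 = 0.4062
t = 7 is in the deceleration phase (t > T/2).
p = pf - 0.5*a*(T-t)^2 = 9.2 - 0.5*0.4062*1^2
= 8.9969


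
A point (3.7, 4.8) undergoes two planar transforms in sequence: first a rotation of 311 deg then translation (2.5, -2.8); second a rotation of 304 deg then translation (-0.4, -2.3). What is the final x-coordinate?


After transform 1:
x1 = cos(311)*3.7 - sin(311)*4.8 + 2.5 = 8.55
y1 = sin(311)*3.7 + cos(311)*4.8 + -2.8 = -2.4433
After transform 2:
x2 = cos(304)*8.55 - sin(304)*-2.4433 + -0.4
= 2.3555


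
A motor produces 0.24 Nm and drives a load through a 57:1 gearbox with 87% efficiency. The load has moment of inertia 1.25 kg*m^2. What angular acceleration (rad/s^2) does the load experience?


tau_out = tau_motor * N * eta
= 0.24 * 57 * 0.87 = 11.9016 Nm
alpha = tau_out / I = 11.9016 / 1.25
= 9.5213 rad/s^2


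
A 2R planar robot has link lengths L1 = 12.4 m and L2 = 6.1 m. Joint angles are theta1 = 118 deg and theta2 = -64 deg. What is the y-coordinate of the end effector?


Convert angles to radians: theta1 = 2.0595, theta2 = -1.117
y = L1*sin(theta1) + L2*sin(theta1+theta2)
y = 10.9486 + 4.935
y = 15.8836


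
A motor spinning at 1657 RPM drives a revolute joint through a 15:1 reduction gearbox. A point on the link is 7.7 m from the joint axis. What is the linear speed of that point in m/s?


omega_motor = 1657 * 2*pi/60 = 173.5206 rad/s
omega_joint = omega_motor / 15 = 11.568 rad/s
v = omega_joint * r = 11.568 * 7.7
= 89.0739 m/s


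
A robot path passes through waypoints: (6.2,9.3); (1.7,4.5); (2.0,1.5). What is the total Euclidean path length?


Segment lengths:
  seg1 = sqrt((-4.5)^2 + (-4.8)^2) = 6.5795
  seg2 = sqrt((0.3)^2 + (-3.0)^2) = 3.015
Total = 9.5945


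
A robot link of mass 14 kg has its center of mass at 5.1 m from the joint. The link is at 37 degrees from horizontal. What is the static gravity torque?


tau = m*g*L*cos(angle)
= 14 * 9.81 * 5.1 * cos(37 deg)
= 14 * 9.81 * 5.1 * 0.7986
= 559.3915 Nm


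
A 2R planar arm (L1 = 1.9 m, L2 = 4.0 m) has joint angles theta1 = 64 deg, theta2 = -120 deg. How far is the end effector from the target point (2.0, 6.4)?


End effector via forward kinematics:
x = L1*cos(t1) + L2*cos(t1+t2) = 3.0697
y = L1*sin(t1) + L2*sin(t1+t2) = -1.6084
Distance to target:
d = sqrt((2.0 - 3.0697)^2 + (6.4 - -1.6084)^2)
= sqrt(1.1442 + 64.1351)
= 8.0796 m


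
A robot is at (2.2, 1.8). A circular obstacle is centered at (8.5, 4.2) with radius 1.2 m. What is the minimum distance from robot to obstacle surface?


center_dist = sqrt((2.2-8.5)^2 + (1.8-4.2)^2)
= sqrt(39.69 + 5.76)
= 6.7417
min_dist = center_dist - radius = 6.7417 - 1.2 = 5.5417 m


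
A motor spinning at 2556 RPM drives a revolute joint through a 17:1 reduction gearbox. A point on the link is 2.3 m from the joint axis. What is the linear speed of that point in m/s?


omega_motor = 2556 * 2*pi/60 = 267.6637 rad/s
omega_joint = omega_motor / 17 = 15.7449 rad/s
v = omega_joint * r = 15.7449 * 2.3
= 36.2133 m/s


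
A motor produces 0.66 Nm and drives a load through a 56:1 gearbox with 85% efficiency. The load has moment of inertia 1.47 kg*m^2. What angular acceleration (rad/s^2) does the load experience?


tau_out = tau_motor * N * eta
= 0.66 * 56 * 0.85 = 31.416 Nm
alpha = tau_out / I = 31.416 / 1.47
= 21.3714 rad/s^2


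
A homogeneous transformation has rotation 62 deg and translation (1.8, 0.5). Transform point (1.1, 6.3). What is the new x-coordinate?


x' = cos(theta)*px - sin(theta)*py + tx
= 0.4695*1.1 - 0.8829*6.3 + 1.8
= -3.2462


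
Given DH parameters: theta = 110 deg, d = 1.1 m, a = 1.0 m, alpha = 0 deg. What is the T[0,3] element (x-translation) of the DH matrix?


T[0,3] = a * cos(theta)
= 1.0 * cos(110 deg)
= 1.0 * -0.342
= -0.342


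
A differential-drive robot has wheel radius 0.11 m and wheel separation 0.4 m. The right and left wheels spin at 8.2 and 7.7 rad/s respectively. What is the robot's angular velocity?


vR = r*wR = 0.11*8.2 = 0.902 m/s
vL = r*wL = 0.11*7.7 = 0.847 m/s
v = (vR+vL)/2 = 0.8745 m/s
omega = (vR-vL)/L = 0.1375 rad/s
angular velocity = 0.1375 rad/s


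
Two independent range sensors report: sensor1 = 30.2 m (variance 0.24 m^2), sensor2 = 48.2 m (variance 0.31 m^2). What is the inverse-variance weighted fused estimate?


w1 = (1/var1) / (1/var1 + 1/var2)
   = 4.1667 / (4.1667 + 3.2258) = 0.5636
w2 = 1 - w1 = 0.4364
fused = w1*s1 + w2*s2 = 17.0218 + 21.0327
= 38.0545 m


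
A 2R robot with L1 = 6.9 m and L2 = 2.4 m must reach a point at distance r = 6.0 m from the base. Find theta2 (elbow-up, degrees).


cos(theta2) = (r^2 - L1^2 - L2^2) / (2*L1*L2)
cos(theta2) = (36.0 - 47.61 - 5.76) / 33.12
cos(theta2) = -0.524457
theta2 = 121.6317 degrees


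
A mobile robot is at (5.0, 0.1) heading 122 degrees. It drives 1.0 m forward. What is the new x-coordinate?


x_new = x0 + d*cos(theta)
= 5.0 + 1.0*cos(122)
= 5.0 + -0.5299
= 4.4701


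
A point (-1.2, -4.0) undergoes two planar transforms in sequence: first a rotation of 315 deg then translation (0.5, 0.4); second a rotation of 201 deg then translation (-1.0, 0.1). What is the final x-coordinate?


After transform 1:
x1 = cos(315)*-1.2 - sin(315)*-4.0 + 0.5 = -3.177
y1 = sin(315)*-1.2 + cos(315)*-4.0 + 0.4 = -1.5799
After transform 2:
x2 = cos(201)*-3.177 - sin(201)*-1.5799 + -1.0
= 1.3998


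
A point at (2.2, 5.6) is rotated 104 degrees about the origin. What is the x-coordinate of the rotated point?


x' = x*cos(theta) - y*sin(theta)
cos(104 deg) = -0.2419, sin(104 deg) = 0.9703
x' = 2.2 * -0.2419 - 5.6 * 0.9703
= -0.5322 - 5.4337
= -5.9659


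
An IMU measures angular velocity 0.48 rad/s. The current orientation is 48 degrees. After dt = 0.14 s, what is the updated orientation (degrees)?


delta_theta = w * dt = 0.48 * 0.14 = 0.0672 rad
= 3.8503 deg
theta_new = 48 + 3.8503 = 51.8503 deg


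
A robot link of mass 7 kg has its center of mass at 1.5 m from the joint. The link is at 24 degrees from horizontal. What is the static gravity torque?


tau = m*g*L*cos(angle)
= 7 * 9.81 * 1.5 * cos(24 deg)
= 7 * 9.81 * 1.5 * 0.9135
= 94.0997 Nm


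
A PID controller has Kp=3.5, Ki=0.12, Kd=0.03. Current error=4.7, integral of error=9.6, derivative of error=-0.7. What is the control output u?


u = Kp*e + Ki*int(e) + Kd*de/dt
= 3.5*4.7 + 0.12*9.6 + 0.03*(-0.7)
= 16.45 + 1.152 + -0.021
= 17.581


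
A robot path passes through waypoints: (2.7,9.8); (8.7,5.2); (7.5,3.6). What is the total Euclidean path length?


Segment lengths:
  seg1 = sqrt((6.0)^2 + (-4.6)^2) = 7.5604
  seg2 = sqrt((-1.2)^2 + (-1.6)^2) = 2.0
Total = 9.5604


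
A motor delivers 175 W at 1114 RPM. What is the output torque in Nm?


omega = 1114 * 2*pi/60 = 116.6578 rad/s
tau = P / omega = 175 / 116.6578
= 1.5001 Nm


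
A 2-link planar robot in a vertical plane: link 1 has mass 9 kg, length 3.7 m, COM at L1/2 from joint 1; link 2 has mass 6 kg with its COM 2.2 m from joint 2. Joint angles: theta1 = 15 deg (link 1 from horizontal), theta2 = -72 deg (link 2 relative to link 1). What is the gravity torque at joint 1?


Horizontal distance from joint 1 to link-1 COM:
  x_c1 = (L1/2)*cos(t1) = 1.85 * 0.9659 = 1.787 m
Horizontal distance from joint 1 to link-2 COM:
  x_c2 = L1*cos(t1) + Lc2*cos(t1+t2)
       = 3.7*0.9659 + 2.2*0.5446 = 4.7721 m
tau1 = m1*g*x_c1 + m2*g*x_c2
     = 9*9.81*1.787 + 6*9.81*4.7721
     = 157.7709 + 280.8877
     = 438.6586 Nm


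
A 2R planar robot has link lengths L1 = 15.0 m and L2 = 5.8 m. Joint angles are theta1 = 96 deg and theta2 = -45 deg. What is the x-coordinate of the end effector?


Convert angles to radians: theta1 = 1.6755, theta2 = -0.7854
x = L1*cos(theta1) + L2*cos(theta1+theta2)
x = -1.5679 + 3.6501
x = 2.0821


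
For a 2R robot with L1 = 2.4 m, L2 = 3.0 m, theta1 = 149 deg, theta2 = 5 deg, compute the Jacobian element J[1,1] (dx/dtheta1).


J[1,1] = -L1*sin(t1) - L2*sin(t1+t2)
= -2.4*sin(149) - 3.0*sin(154)
= -2.5512


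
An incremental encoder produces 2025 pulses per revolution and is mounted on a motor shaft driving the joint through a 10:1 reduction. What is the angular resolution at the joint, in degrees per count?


counts per rev = 2025
effective counts at joint = 2025 * 10 = 20250
resolution = 360 / 20250
= 0.0178 deg/count


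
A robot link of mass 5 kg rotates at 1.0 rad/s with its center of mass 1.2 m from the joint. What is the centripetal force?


F = m * omega^2 * r
= 5 * 1.0^2 * 1.2
= 5 * 1.0 * 1.2
= 6.0 N


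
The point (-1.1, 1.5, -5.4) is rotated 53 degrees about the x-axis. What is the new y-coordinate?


Rotation about x-axis: y' = y*cos(theta) - z*sin(theta)
= 1.5 * 0.6018 - -5.4 * 0.7986
= 5.2154


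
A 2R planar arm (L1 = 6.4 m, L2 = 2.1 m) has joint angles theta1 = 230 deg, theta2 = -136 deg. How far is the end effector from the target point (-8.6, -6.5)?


End effector via forward kinematics:
x = L1*cos(t1) + L2*cos(t1+t2) = -4.2603
y = L1*sin(t1) + L2*sin(t1+t2) = -2.8078
Distance to target:
d = sqrt((-8.6 - -4.2603)^2 + (-6.5 - -2.8078)^2)
= sqrt(18.8327 + 13.6323)
= 5.6978 m


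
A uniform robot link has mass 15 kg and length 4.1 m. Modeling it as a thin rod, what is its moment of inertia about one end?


I = (1/3) * m * L^2
= (1/3) * 15 * 4.1^2
= 0.333333 * 15 * 16.81
= 84.05 kg*m^2


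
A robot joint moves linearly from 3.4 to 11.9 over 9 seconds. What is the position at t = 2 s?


s = t/T = 2/9 = 0.2222
p(t) = p0 + (pf-p0)*s
= 3.4 + (11.9 - 3.4) * 0.2222
= 5.2889


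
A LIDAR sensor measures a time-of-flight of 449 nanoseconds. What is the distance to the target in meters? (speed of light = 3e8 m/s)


tof = 449 ns = 4.49e-07 s
dist = c * tof / 2
= 3e8 * 4.49e-07 / 2
= 67.35 m


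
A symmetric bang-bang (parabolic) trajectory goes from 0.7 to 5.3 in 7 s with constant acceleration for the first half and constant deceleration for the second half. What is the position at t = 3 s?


Symmetric rest-to-rest: each phase covers (pf-p0)/2 in time T/2. 0.5*a*(T/2)^2 = (pf-p0)/2 => a = 4*(pf-p0)/T^2
a = 4*(5.3-0.7)/7^2 = 0.3755
t = 3 is in the acceleration phase (t <= T/2).
p = p0 + 0.5*a*t^2 = 0.7 + 0.5*0.3755*3^2
= 2.3898


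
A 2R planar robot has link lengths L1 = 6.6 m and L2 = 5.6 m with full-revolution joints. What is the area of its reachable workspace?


r_max = L1 + L2 = 12.2 m
r_min = |L1 - L2| = 1.0 m
Area = pi*(r_max^2 - r_min^2)
= pi*(148.84 - 1.0)
= pi * 147.84
= 464.4531 m^2


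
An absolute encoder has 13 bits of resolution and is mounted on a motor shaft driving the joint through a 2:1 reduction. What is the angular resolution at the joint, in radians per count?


counts = 2^13 = 8192
effective counts at joint = 8192 * 2 = 16384
resolution = 2*pi / 16384
= 3.8350e-04 rad/count


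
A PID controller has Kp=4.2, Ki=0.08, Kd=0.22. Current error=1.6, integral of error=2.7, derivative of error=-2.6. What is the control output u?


u = Kp*e + Ki*int(e) + Kd*de/dt
= 4.2*1.6 + 0.08*2.7 + 0.22*(-2.6)
= 6.72 + 0.216 + -0.572
= 6.364


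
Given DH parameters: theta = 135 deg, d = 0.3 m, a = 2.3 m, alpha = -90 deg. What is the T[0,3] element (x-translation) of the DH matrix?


T[0,3] = a * cos(theta)
= 2.3 * cos(135 deg)
= 2.3 * -0.7071
= -1.6263


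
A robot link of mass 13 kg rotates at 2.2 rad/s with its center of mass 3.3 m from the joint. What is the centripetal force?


F = m * omega^2 * r
= 13 * 2.2^2 * 3.3
= 13 * 4.84 * 3.3
= 207.636 N


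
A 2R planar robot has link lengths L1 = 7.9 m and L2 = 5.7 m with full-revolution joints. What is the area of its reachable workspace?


r_max = L1 + L2 = 13.6 m
r_min = |L1 - L2| = 2.2 m
Area = pi*(r_max^2 - r_min^2)
= pi*(184.96 - 4.84)
= pi * 180.12
= 565.8637 m^2


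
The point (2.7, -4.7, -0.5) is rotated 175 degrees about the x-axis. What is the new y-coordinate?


Rotation about x-axis: y' = y*cos(theta) - z*sin(theta)
= -4.7 * -0.9962 - -0.5 * 0.0872
= 4.7257


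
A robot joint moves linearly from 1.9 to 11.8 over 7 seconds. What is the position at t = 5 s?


s = t/T = 5/7 = 0.7143
p(t) = p0 + (pf-p0)*s
= 1.9 + (11.8 - 1.9) * 0.7143
= 8.9714


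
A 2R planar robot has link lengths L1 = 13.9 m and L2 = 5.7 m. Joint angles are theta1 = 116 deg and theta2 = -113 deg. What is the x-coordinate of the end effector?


Convert angles to radians: theta1 = 2.0246, theta2 = -1.9722
x = L1*cos(theta1) + L2*cos(theta1+theta2)
x = -6.0934 + 5.6922
x = -0.4012


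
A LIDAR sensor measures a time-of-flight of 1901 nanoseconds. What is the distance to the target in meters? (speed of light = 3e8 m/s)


tof = 1901 ns = 1.901e-06 s
dist = c * tof / 2
= 3e8 * 1.901e-06 / 2
= 285.15 m


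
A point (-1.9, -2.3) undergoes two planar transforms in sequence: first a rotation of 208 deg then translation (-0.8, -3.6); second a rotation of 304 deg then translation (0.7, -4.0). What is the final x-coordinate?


After transform 1:
x1 = cos(208)*-1.9 - sin(208)*-2.3 + -0.8 = -0.2022
y1 = sin(208)*-1.9 + cos(208)*-2.3 + -3.6 = -0.6772
After transform 2:
x2 = cos(304)*-0.2022 - sin(304)*-0.6772 + 0.7
= 0.0255


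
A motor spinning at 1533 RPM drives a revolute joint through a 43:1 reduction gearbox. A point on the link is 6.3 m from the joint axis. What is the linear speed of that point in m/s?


omega_motor = 1533 * 2*pi/60 = 160.5354 rad/s
omega_joint = omega_motor / 43 = 3.7334 rad/s
v = omega_joint * r = 3.7334 * 6.3
= 23.5203 m/s


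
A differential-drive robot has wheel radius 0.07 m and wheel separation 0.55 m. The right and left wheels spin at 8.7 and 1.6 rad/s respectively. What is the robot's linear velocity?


vR = r*wR = 0.07*8.7 = 0.609 m/s
vL = r*wL = 0.07*1.6 = 0.112 m/s
v = (vR+vL)/2 = 0.3605 m/s
omega = (vR-vL)/L = 0.9036 rad/s
linear velocity = 0.3605 m/s


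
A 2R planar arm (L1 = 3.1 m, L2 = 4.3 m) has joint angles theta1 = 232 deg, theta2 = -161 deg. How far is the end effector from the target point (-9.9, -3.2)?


End effector via forward kinematics:
x = L1*cos(t1) + L2*cos(t1+t2) = -0.5086
y = L1*sin(t1) + L2*sin(t1+t2) = 1.6229
Distance to target:
d = sqrt((-9.9 - -0.5086)^2 + (-3.2 - 1.6229)^2)
= sqrt(88.1983 + 23.2603)
= 10.5574 m


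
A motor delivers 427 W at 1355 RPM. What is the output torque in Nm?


omega = 1355 * 2*pi/60 = 141.8953 rad/s
tau = P / omega = 427 / 141.8953
= 3.0093 Nm


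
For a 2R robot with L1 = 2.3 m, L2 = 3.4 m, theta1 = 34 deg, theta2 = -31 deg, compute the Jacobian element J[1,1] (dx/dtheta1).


J[1,1] = -L1*sin(t1) - L2*sin(t1+t2)
= -2.3*sin(34) - 3.4*sin(3)
= -1.4641


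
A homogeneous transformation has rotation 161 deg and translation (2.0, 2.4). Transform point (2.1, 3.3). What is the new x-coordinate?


x' = cos(theta)*px - sin(theta)*py + tx
= -0.9455*2.1 - 0.3256*3.3 + 2.0
= -1.06


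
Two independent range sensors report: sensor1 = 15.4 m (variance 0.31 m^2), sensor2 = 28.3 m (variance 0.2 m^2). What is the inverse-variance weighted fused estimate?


w1 = (1/var1) / (1/var1 + 1/var2)
   = 3.2258 / (3.2258 + 5.0) = 0.3922
w2 = 1 - w1 = 0.6078
fused = w1*s1 + w2*s2 = 6.0392 + 17.202
= 23.2412 m


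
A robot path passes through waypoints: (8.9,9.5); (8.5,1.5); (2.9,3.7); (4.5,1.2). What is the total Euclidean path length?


Segment lengths:
  seg1 = sqrt((-0.4)^2 + (-8.0)^2) = 8.01
  seg2 = sqrt((-5.6)^2 + (2.2)^2) = 6.0166
  seg3 = sqrt((1.6)^2 + (-2.5)^2) = 2.9682
Total = 16.9948


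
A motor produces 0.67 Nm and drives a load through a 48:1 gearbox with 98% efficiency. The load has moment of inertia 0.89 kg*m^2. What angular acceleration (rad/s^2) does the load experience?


tau_out = tau_motor * N * eta
= 0.67 * 48 * 0.98 = 31.5168 Nm
alpha = tau_out / I = 31.5168 / 0.89
= 35.4121 rad/s^2


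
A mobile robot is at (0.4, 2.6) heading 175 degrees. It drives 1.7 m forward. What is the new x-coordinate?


x_new = x0 + d*cos(theta)
= 0.4 + 1.7*cos(175)
= 0.4 + -1.6935
= -1.2935


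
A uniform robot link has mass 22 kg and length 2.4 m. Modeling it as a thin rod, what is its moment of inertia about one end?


I = (1/3) * m * L^2
= (1/3) * 22 * 2.4^2
= 0.333333 * 22 * 5.76
= 42.24 kg*m^2
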